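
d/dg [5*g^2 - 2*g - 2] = 10*g - 2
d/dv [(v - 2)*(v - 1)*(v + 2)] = 3*v^2 - 2*v - 4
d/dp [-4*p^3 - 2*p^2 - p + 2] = -12*p^2 - 4*p - 1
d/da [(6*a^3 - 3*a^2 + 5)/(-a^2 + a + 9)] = (-6*a^4 + 12*a^3 + 159*a^2 - 44*a - 5)/(a^4 - 2*a^3 - 17*a^2 + 18*a + 81)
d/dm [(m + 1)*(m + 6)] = 2*m + 7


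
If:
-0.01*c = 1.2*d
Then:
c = -120.0*d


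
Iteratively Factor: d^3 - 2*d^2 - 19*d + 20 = (d + 4)*(d^2 - 6*d + 5) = (d - 5)*(d + 4)*(d - 1)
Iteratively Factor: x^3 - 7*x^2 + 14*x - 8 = (x - 1)*(x^2 - 6*x + 8) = (x - 2)*(x - 1)*(x - 4)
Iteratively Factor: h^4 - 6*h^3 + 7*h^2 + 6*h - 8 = (h - 1)*(h^3 - 5*h^2 + 2*h + 8) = (h - 4)*(h - 1)*(h^2 - h - 2) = (h - 4)*(h - 2)*(h - 1)*(h + 1)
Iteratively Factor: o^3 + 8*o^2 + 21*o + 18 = (o + 2)*(o^2 + 6*o + 9) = (o + 2)*(o + 3)*(o + 3)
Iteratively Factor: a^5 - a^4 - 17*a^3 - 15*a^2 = (a)*(a^4 - a^3 - 17*a^2 - 15*a) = a*(a + 3)*(a^3 - 4*a^2 - 5*a) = a*(a - 5)*(a + 3)*(a^2 + a) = a*(a - 5)*(a + 1)*(a + 3)*(a)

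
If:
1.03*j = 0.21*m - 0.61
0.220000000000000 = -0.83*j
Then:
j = -0.27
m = 1.60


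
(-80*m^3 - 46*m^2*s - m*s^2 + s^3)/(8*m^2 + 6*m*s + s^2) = (-40*m^2 - 3*m*s + s^2)/(4*m + s)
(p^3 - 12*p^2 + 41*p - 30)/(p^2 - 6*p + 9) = (p^3 - 12*p^2 + 41*p - 30)/(p^2 - 6*p + 9)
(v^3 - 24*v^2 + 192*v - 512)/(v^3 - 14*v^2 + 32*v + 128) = (v - 8)/(v + 2)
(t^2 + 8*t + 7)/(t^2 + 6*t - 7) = (t + 1)/(t - 1)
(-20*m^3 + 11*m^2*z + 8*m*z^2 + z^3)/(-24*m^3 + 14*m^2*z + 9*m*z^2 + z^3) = (5*m + z)/(6*m + z)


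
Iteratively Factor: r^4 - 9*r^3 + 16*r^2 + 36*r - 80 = (r - 4)*(r^3 - 5*r^2 - 4*r + 20) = (r - 5)*(r - 4)*(r^2 - 4) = (r - 5)*(r - 4)*(r + 2)*(r - 2)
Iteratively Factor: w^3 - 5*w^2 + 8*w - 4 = (w - 2)*(w^2 - 3*w + 2) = (w - 2)*(w - 1)*(w - 2)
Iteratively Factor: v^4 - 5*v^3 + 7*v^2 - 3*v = (v - 3)*(v^3 - 2*v^2 + v) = (v - 3)*(v - 1)*(v^2 - v) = (v - 3)*(v - 1)^2*(v)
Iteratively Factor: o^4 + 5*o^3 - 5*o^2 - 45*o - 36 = (o + 4)*(o^3 + o^2 - 9*o - 9) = (o + 3)*(o + 4)*(o^2 - 2*o - 3) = (o - 3)*(o + 3)*(o + 4)*(o + 1)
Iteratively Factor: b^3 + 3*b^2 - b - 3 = (b - 1)*(b^2 + 4*b + 3) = (b - 1)*(b + 3)*(b + 1)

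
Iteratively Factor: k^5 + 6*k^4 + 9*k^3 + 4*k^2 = (k + 1)*(k^4 + 5*k^3 + 4*k^2) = k*(k + 1)*(k^3 + 5*k^2 + 4*k) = k^2*(k + 1)*(k^2 + 5*k + 4) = k^2*(k + 1)*(k + 4)*(k + 1)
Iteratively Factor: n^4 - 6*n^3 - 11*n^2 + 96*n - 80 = (n - 1)*(n^3 - 5*n^2 - 16*n + 80) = (n - 5)*(n - 1)*(n^2 - 16) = (n - 5)*(n - 1)*(n + 4)*(n - 4)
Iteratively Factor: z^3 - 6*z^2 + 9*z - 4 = (z - 4)*(z^2 - 2*z + 1) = (z - 4)*(z - 1)*(z - 1)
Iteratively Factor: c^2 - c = (c)*(c - 1)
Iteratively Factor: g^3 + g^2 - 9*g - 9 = (g + 3)*(g^2 - 2*g - 3) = (g - 3)*(g + 3)*(g + 1)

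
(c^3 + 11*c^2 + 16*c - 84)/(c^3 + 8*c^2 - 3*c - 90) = (c^2 + 5*c - 14)/(c^2 + 2*c - 15)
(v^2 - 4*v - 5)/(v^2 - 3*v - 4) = (v - 5)/(v - 4)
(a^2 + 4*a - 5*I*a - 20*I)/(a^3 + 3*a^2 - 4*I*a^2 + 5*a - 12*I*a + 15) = (a + 4)/(a^2 + a*(3 + I) + 3*I)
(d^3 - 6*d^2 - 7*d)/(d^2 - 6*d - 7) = d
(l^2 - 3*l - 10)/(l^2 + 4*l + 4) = (l - 5)/(l + 2)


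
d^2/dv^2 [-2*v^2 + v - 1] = -4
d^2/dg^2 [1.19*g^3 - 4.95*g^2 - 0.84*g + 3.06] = 7.14*g - 9.9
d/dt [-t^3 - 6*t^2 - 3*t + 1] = -3*t^2 - 12*t - 3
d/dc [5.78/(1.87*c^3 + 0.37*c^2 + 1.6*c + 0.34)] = (-32.4258*c^2 - 4.2772*c - 9.248)/(1.87*c^3 + 0.37*c^2 + 1.6*c + 0.34)^2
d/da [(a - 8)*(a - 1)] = 2*a - 9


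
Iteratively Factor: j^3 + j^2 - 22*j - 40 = (j - 5)*(j^2 + 6*j + 8) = (j - 5)*(j + 2)*(j + 4)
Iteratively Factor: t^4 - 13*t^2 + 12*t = (t + 4)*(t^3 - 4*t^2 + 3*t) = (t - 3)*(t + 4)*(t^2 - t) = (t - 3)*(t - 1)*(t + 4)*(t)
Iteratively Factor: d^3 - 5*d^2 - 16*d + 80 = (d + 4)*(d^2 - 9*d + 20) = (d - 5)*(d + 4)*(d - 4)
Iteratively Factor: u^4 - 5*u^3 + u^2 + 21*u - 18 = (u + 2)*(u^3 - 7*u^2 + 15*u - 9) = (u - 3)*(u + 2)*(u^2 - 4*u + 3) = (u - 3)*(u - 1)*(u + 2)*(u - 3)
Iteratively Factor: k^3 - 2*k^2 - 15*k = (k + 3)*(k^2 - 5*k) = (k - 5)*(k + 3)*(k)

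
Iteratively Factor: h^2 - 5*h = (h)*(h - 5)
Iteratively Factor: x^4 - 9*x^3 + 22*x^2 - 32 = (x - 2)*(x^3 - 7*x^2 + 8*x + 16) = (x - 2)*(x + 1)*(x^2 - 8*x + 16) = (x - 4)*(x - 2)*(x + 1)*(x - 4)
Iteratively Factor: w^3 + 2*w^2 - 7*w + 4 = (w - 1)*(w^2 + 3*w - 4) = (w - 1)^2*(w + 4)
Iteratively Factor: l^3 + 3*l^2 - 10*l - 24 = (l - 3)*(l^2 + 6*l + 8) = (l - 3)*(l + 4)*(l + 2)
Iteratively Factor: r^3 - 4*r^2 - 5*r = (r - 5)*(r^2 + r) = (r - 5)*(r + 1)*(r)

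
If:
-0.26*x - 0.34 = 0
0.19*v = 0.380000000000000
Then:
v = 2.00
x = -1.31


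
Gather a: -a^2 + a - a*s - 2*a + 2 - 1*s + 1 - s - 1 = -a^2 + a*(-s - 1) - 2*s + 2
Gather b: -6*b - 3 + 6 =3 - 6*b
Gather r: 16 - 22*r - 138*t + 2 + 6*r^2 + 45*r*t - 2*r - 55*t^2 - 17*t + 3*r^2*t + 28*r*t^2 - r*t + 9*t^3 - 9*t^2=r^2*(3*t + 6) + r*(28*t^2 + 44*t - 24) + 9*t^3 - 64*t^2 - 155*t + 18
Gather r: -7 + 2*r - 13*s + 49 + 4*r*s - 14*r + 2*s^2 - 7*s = r*(4*s - 12) + 2*s^2 - 20*s + 42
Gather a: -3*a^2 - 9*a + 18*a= -3*a^2 + 9*a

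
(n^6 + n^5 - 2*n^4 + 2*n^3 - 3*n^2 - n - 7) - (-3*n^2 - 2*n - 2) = n^6 + n^5 - 2*n^4 + 2*n^3 + n - 5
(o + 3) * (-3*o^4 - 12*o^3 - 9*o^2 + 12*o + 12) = -3*o^5 - 21*o^4 - 45*o^3 - 15*o^2 + 48*o + 36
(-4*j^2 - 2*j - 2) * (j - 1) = -4*j^3 + 2*j^2 + 2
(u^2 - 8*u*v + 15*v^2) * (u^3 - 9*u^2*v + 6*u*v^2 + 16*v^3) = u^5 - 17*u^4*v + 93*u^3*v^2 - 167*u^2*v^3 - 38*u*v^4 + 240*v^5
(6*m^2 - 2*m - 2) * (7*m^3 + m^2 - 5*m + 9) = 42*m^5 - 8*m^4 - 46*m^3 + 62*m^2 - 8*m - 18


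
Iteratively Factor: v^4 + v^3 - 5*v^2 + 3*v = (v - 1)*(v^3 + 2*v^2 - 3*v) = (v - 1)^2*(v^2 + 3*v) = (v - 1)^2*(v + 3)*(v)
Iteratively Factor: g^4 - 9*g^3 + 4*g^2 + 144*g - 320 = (g - 5)*(g^3 - 4*g^2 - 16*g + 64) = (g - 5)*(g - 4)*(g^2 - 16) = (g - 5)*(g - 4)^2*(g + 4)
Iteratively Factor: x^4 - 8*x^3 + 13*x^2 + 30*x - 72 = (x - 3)*(x^3 - 5*x^2 - 2*x + 24) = (x - 3)^2*(x^2 - 2*x - 8) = (x - 3)^2*(x + 2)*(x - 4)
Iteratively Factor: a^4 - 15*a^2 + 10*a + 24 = (a + 4)*(a^3 - 4*a^2 + a + 6) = (a + 1)*(a + 4)*(a^2 - 5*a + 6) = (a - 3)*(a + 1)*(a + 4)*(a - 2)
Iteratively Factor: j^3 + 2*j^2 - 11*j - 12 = (j + 1)*(j^2 + j - 12) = (j + 1)*(j + 4)*(j - 3)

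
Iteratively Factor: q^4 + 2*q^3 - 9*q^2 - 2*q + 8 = (q - 2)*(q^3 + 4*q^2 - q - 4) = (q - 2)*(q + 4)*(q^2 - 1) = (q - 2)*(q - 1)*(q + 4)*(q + 1)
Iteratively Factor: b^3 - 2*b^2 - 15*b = (b)*(b^2 - 2*b - 15) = b*(b - 5)*(b + 3)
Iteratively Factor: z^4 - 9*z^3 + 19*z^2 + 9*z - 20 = (z - 5)*(z^3 - 4*z^2 - z + 4) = (z - 5)*(z - 1)*(z^2 - 3*z - 4) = (z - 5)*(z - 1)*(z + 1)*(z - 4)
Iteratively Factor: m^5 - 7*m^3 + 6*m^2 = (m)*(m^4 - 7*m^2 + 6*m) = m^2*(m^3 - 7*m + 6) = m^2*(m + 3)*(m^2 - 3*m + 2) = m^2*(m - 2)*(m + 3)*(m - 1)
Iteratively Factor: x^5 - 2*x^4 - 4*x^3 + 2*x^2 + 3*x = (x)*(x^4 - 2*x^3 - 4*x^2 + 2*x + 3) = x*(x - 1)*(x^3 - x^2 - 5*x - 3) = x*(x - 3)*(x - 1)*(x^2 + 2*x + 1) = x*(x - 3)*(x - 1)*(x + 1)*(x + 1)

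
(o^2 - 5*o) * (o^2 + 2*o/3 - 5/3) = o^4 - 13*o^3/3 - 5*o^2 + 25*o/3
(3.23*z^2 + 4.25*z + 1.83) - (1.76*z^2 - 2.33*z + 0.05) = 1.47*z^2 + 6.58*z + 1.78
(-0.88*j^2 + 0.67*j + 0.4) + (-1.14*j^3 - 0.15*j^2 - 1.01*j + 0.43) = -1.14*j^3 - 1.03*j^2 - 0.34*j + 0.83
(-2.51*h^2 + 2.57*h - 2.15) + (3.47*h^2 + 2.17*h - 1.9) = 0.96*h^2 + 4.74*h - 4.05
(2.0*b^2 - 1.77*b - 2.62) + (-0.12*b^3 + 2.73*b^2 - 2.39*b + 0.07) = -0.12*b^3 + 4.73*b^2 - 4.16*b - 2.55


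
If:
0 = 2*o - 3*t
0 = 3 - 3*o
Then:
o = 1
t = 2/3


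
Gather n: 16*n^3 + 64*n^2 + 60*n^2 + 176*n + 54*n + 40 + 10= 16*n^3 + 124*n^2 + 230*n + 50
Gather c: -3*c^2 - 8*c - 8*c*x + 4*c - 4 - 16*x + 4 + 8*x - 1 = -3*c^2 + c*(-8*x - 4) - 8*x - 1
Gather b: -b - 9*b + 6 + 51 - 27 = 30 - 10*b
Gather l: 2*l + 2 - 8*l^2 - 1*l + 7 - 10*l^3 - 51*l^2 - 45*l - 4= -10*l^3 - 59*l^2 - 44*l + 5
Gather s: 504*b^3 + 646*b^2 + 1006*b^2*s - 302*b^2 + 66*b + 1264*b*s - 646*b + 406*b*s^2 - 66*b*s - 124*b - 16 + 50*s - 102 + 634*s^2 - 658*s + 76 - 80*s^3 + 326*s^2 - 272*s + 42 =504*b^3 + 344*b^2 - 704*b - 80*s^3 + s^2*(406*b + 960) + s*(1006*b^2 + 1198*b - 880)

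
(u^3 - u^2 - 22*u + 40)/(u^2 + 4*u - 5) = (u^2 - 6*u + 8)/(u - 1)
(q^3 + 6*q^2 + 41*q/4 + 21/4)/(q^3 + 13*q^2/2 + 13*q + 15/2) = (4*q^2 + 20*q + 21)/(2*(2*q^2 + 11*q + 15))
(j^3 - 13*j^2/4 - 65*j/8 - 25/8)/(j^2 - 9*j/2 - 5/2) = j + 5/4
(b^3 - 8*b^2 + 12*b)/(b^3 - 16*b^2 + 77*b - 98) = b*(b - 6)/(b^2 - 14*b + 49)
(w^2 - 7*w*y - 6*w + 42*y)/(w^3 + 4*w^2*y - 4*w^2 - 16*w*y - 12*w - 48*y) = (w - 7*y)/(w^2 + 4*w*y + 2*w + 8*y)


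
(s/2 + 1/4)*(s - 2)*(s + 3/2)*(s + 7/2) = s^4/2 + 7*s^3/4 - 13*s^2/8 - 103*s/16 - 21/8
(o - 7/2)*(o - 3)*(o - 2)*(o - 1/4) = o^4 - 35*o^3/4 + 205*o^2/8 - 215*o/8 + 21/4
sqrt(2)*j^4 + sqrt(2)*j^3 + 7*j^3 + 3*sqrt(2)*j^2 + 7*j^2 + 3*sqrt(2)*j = j*(j + 1)*(j + 3*sqrt(2))*(sqrt(2)*j + 1)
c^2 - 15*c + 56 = (c - 8)*(c - 7)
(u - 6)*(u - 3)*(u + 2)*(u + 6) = u^4 - u^3 - 42*u^2 + 36*u + 216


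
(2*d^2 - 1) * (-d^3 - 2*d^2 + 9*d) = -2*d^5 - 4*d^4 + 19*d^3 + 2*d^2 - 9*d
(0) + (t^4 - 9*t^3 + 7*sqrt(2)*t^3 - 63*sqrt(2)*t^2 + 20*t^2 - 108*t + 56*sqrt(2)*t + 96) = t^4 - 9*t^3 + 7*sqrt(2)*t^3 - 63*sqrt(2)*t^2 + 20*t^2 - 108*t + 56*sqrt(2)*t + 96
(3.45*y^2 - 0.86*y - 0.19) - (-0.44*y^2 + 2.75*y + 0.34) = 3.89*y^2 - 3.61*y - 0.53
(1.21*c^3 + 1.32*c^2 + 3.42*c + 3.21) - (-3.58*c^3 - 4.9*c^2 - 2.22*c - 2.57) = 4.79*c^3 + 6.22*c^2 + 5.64*c + 5.78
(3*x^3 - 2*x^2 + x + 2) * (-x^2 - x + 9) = -3*x^5 - x^4 + 28*x^3 - 21*x^2 + 7*x + 18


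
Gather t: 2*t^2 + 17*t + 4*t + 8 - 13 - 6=2*t^2 + 21*t - 11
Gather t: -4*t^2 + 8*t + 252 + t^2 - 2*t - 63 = -3*t^2 + 6*t + 189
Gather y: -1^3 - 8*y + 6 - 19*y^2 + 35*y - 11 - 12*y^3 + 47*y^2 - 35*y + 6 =-12*y^3 + 28*y^2 - 8*y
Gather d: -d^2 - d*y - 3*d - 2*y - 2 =-d^2 + d*(-y - 3) - 2*y - 2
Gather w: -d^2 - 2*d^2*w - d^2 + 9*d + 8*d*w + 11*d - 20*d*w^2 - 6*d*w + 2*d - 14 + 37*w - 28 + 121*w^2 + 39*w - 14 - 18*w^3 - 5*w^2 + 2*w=-2*d^2 + 22*d - 18*w^3 + w^2*(116 - 20*d) + w*(-2*d^2 + 2*d + 78) - 56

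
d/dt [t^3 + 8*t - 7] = 3*t^2 + 8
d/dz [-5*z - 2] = -5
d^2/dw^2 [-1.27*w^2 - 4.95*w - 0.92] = -2.54000000000000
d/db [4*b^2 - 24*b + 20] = 8*b - 24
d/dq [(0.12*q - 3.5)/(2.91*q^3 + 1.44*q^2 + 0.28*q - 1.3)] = (-0.6984*q^3 + 30.3822*q^2 + 10.08*q + 0.824)/(8.4681*q^6 + 8.3808*q^5 + 3.7032*q^4 - 6.7596*q^3 - 3.6656*q^2 - 0.728*q + 1.69)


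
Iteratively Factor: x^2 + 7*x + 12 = (x + 4)*(x + 3)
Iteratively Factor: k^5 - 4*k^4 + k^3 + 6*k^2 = (k + 1)*(k^4 - 5*k^3 + 6*k^2) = (k - 3)*(k + 1)*(k^3 - 2*k^2) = k*(k - 3)*(k + 1)*(k^2 - 2*k) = k*(k - 3)*(k - 2)*(k + 1)*(k)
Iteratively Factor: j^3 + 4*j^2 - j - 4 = (j + 4)*(j^2 - 1) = (j + 1)*(j + 4)*(j - 1)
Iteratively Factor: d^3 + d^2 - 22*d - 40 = (d + 2)*(d^2 - d - 20) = (d + 2)*(d + 4)*(d - 5)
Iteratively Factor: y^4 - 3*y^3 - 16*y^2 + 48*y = (y + 4)*(y^3 - 7*y^2 + 12*y) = (y - 4)*(y + 4)*(y^2 - 3*y) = y*(y - 4)*(y + 4)*(y - 3)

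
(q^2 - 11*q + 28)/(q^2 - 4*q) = (q - 7)/q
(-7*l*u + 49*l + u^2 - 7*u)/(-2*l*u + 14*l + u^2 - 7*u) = (-7*l + u)/(-2*l + u)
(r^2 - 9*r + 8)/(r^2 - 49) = (r^2 - 9*r + 8)/(r^2 - 49)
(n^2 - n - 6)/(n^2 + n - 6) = (n^2 - n - 6)/(n^2 + n - 6)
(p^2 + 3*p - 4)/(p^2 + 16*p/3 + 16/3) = 3*(p - 1)/(3*p + 4)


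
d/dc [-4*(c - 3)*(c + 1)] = 8 - 8*c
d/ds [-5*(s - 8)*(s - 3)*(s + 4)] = -15*s^2 + 70*s + 100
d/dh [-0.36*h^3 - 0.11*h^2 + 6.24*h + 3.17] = -1.08*h^2 - 0.22*h + 6.24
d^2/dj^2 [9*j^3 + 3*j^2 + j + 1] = 54*j + 6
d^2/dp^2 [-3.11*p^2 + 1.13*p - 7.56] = -6.22000000000000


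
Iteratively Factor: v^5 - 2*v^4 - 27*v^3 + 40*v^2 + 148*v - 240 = (v - 5)*(v^4 + 3*v^3 - 12*v^2 - 20*v + 48) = (v - 5)*(v - 2)*(v^3 + 5*v^2 - 2*v - 24) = (v - 5)*(v - 2)*(v + 4)*(v^2 + v - 6) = (v - 5)*(v - 2)^2*(v + 4)*(v + 3)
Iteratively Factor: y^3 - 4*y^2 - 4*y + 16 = (y - 2)*(y^2 - 2*y - 8) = (y - 2)*(y + 2)*(y - 4)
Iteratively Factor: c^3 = (c)*(c^2) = c^2*(c)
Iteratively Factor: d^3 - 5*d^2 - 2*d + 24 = (d + 2)*(d^2 - 7*d + 12) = (d - 4)*(d + 2)*(d - 3)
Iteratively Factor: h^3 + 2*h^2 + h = (h)*(h^2 + 2*h + 1) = h*(h + 1)*(h + 1)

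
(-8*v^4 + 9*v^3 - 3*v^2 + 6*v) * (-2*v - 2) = 16*v^5 - 2*v^4 - 12*v^3 - 6*v^2 - 12*v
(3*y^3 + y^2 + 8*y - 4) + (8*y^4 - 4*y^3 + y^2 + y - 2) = 8*y^4 - y^3 + 2*y^2 + 9*y - 6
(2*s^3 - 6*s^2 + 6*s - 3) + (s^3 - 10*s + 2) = 3*s^3 - 6*s^2 - 4*s - 1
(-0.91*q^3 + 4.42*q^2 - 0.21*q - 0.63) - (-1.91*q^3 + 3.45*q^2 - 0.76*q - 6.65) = 1.0*q^3 + 0.97*q^2 + 0.55*q + 6.02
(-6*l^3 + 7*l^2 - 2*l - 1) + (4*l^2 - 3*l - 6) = -6*l^3 + 11*l^2 - 5*l - 7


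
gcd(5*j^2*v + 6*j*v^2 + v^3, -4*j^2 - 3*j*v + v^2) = j + v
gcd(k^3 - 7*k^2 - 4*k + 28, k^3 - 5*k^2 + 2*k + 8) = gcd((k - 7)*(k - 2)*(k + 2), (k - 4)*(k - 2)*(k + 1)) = k - 2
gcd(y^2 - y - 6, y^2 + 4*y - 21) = y - 3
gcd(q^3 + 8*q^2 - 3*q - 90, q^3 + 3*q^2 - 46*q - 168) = q + 6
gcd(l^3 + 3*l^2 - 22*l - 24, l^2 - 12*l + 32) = l - 4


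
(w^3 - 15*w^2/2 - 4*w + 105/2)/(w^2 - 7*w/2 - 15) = (w^2 - 10*w + 21)/(w - 6)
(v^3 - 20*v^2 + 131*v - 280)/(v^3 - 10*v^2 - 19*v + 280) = (v - 5)/(v + 5)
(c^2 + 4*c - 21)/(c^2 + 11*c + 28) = (c - 3)/(c + 4)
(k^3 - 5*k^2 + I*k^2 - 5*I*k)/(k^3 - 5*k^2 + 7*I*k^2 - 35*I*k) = (k + I)/(k + 7*I)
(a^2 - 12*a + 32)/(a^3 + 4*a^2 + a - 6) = (a^2 - 12*a + 32)/(a^3 + 4*a^2 + a - 6)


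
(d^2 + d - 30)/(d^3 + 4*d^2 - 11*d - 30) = (d^2 + d - 30)/(d^3 + 4*d^2 - 11*d - 30)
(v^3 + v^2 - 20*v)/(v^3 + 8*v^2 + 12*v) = (v^2 + v - 20)/(v^2 + 8*v + 12)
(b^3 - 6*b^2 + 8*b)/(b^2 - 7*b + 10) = b*(b - 4)/(b - 5)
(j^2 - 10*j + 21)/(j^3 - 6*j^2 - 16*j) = (-j^2 + 10*j - 21)/(j*(-j^2 + 6*j + 16))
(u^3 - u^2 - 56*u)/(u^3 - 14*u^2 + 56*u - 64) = u*(u + 7)/(u^2 - 6*u + 8)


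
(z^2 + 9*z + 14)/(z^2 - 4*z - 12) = (z + 7)/(z - 6)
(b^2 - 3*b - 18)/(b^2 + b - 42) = (b + 3)/(b + 7)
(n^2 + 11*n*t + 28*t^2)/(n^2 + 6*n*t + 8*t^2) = (n + 7*t)/(n + 2*t)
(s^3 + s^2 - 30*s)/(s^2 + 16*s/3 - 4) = 3*s*(s - 5)/(3*s - 2)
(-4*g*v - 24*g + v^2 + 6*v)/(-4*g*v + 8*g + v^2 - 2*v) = (v + 6)/(v - 2)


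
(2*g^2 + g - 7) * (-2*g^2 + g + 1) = -4*g^4 + 17*g^2 - 6*g - 7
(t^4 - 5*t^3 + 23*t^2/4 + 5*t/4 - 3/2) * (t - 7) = t^5 - 12*t^4 + 163*t^3/4 - 39*t^2 - 41*t/4 + 21/2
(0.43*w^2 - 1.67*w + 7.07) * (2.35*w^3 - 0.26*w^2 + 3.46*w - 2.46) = 1.0105*w^5 - 4.0363*w^4 + 18.5365*w^3 - 8.6742*w^2 + 28.5704*w - 17.3922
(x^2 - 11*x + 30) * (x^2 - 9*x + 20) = x^4 - 20*x^3 + 149*x^2 - 490*x + 600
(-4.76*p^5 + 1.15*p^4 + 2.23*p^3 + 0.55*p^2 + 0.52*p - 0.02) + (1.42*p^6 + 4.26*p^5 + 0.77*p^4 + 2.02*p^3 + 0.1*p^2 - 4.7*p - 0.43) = 1.42*p^6 - 0.5*p^5 + 1.92*p^4 + 4.25*p^3 + 0.65*p^2 - 4.18*p - 0.45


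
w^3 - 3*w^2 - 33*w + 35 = (w - 7)*(w - 1)*(w + 5)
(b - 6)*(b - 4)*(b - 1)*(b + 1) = b^4 - 10*b^3 + 23*b^2 + 10*b - 24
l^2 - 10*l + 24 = (l - 6)*(l - 4)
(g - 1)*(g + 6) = g^2 + 5*g - 6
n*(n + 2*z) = n^2 + 2*n*z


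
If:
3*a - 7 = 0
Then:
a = 7/3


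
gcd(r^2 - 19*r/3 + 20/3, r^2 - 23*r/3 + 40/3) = r - 5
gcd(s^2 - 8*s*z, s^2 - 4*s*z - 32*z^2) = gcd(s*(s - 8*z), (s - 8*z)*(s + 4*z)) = -s + 8*z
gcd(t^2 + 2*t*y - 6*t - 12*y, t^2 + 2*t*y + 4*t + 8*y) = t + 2*y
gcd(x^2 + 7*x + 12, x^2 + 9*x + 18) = x + 3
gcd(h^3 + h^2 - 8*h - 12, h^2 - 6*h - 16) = h + 2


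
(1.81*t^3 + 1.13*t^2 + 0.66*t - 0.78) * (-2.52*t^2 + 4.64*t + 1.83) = -4.5612*t^5 + 5.5508*t^4 + 6.8923*t^3 + 7.0959*t^2 - 2.4114*t - 1.4274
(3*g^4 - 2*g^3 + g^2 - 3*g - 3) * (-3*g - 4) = -9*g^5 - 6*g^4 + 5*g^3 + 5*g^2 + 21*g + 12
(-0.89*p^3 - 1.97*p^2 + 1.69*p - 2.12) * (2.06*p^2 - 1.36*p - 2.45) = -1.8334*p^5 - 2.8478*p^4 + 8.3411*p^3 - 1.8391*p^2 - 1.2573*p + 5.194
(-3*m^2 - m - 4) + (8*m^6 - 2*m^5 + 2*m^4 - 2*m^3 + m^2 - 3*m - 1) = 8*m^6 - 2*m^5 + 2*m^4 - 2*m^3 - 2*m^2 - 4*m - 5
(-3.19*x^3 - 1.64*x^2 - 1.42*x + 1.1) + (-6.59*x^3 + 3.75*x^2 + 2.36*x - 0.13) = -9.78*x^3 + 2.11*x^2 + 0.94*x + 0.97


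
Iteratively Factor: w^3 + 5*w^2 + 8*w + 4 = (w + 1)*(w^2 + 4*w + 4) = (w + 1)*(w + 2)*(w + 2)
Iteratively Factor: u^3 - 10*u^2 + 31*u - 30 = (u - 5)*(u^2 - 5*u + 6) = (u - 5)*(u - 3)*(u - 2)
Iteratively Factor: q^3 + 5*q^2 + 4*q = (q + 4)*(q^2 + q) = (q + 1)*(q + 4)*(q)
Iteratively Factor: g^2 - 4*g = (g)*(g - 4)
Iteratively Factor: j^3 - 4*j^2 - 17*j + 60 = (j - 5)*(j^2 + j - 12) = (j - 5)*(j - 3)*(j + 4)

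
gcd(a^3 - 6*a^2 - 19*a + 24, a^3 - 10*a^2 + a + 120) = a^2 - 5*a - 24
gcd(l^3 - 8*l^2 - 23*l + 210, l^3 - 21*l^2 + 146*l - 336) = l^2 - 13*l + 42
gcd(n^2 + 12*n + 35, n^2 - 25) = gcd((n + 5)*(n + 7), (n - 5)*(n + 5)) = n + 5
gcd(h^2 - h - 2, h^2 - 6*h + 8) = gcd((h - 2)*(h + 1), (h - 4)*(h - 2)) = h - 2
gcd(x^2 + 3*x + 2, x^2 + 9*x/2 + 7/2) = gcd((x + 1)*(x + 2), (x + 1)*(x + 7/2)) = x + 1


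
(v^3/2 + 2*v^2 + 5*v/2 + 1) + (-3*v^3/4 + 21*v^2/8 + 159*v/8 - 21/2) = -v^3/4 + 37*v^2/8 + 179*v/8 - 19/2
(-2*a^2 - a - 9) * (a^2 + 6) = -2*a^4 - a^3 - 21*a^2 - 6*a - 54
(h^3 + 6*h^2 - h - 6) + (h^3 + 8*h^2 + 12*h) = 2*h^3 + 14*h^2 + 11*h - 6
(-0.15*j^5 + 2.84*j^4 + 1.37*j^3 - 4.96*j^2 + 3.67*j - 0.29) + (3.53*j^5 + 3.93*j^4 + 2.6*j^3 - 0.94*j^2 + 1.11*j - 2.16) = 3.38*j^5 + 6.77*j^4 + 3.97*j^3 - 5.9*j^2 + 4.78*j - 2.45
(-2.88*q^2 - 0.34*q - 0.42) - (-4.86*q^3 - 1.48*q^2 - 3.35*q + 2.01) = 4.86*q^3 - 1.4*q^2 + 3.01*q - 2.43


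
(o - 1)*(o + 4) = o^2 + 3*o - 4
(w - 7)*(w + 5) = w^2 - 2*w - 35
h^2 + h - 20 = (h - 4)*(h + 5)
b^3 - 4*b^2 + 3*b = b*(b - 3)*(b - 1)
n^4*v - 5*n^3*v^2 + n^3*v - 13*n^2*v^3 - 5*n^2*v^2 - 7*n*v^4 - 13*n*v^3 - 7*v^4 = (n - 7*v)*(n + v)^2*(n*v + v)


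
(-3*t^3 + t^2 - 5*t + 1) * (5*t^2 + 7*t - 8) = -15*t^5 - 16*t^4 + 6*t^3 - 38*t^2 + 47*t - 8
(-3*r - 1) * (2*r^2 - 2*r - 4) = -6*r^3 + 4*r^2 + 14*r + 4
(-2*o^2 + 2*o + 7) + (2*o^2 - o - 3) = o + 4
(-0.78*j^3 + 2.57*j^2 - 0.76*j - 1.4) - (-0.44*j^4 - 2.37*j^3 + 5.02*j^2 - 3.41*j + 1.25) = 0.44*j^4 + 1.59*j^3 - 2.45*j^2 + 2.65*j - 2.65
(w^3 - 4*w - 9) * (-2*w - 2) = -2*w^4 - 2*w^3 + 8*w^2 + 26*w + 18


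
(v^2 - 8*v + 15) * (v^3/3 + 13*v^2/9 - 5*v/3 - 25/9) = v^5/3 - 11*v^4/9 - 74*v^3/9 + 290*v^2/9 - 25*v/9 - 125/3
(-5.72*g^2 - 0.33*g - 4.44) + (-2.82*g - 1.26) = -5.72*g^2 - 3.15*g - 5.7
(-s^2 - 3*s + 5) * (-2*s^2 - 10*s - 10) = 2*s^4 + 16*s^3 + 30*s^2 - 20*s - 50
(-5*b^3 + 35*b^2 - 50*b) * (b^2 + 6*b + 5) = -5*b^5 + 5*b^4 + 135*b^3 - 125*b^2 - 250*b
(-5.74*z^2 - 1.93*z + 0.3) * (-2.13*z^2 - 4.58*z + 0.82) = 12.2262*z^4 + 30.4001*z^3 + 3.4936*z^2 - 2.9566*z + 0.246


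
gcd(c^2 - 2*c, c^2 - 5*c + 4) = 1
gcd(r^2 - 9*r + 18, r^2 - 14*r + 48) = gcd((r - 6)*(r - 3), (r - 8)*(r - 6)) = r - 6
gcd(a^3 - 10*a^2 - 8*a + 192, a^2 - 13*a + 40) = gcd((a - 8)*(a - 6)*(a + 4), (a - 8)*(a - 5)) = a - 8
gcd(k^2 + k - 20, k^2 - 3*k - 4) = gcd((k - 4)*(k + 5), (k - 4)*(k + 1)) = k - 4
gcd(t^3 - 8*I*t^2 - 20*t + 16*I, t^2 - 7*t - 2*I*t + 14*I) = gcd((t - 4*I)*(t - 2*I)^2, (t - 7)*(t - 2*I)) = t - 2*I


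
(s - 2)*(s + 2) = s^2 - 4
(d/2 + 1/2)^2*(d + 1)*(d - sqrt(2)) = d^4/4 - sqrt(2)*d^3/4 + 3*d^3/4 - 3*sqrt(2)*d^2/4 + 3*d^2/4 - 3*sqrt(2)*d/4 + d/4 - sqrt(2)/4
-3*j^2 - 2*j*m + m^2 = (-3*j + m)*(j + m)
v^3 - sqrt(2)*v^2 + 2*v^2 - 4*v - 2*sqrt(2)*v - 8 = (v + 2)*(v - 2*sqrt(2))*(v + sqrt(2))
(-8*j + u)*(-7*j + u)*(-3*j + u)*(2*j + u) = -336*j^4 + 34*j^3*u + 65*j^2*u^2 - 16*j*u^3 + u^4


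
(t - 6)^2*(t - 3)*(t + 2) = t^4 - 13*t^3 + 42*t^2 + 36*t - 216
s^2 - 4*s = s*(s - 4)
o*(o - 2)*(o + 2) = o^3 - 4*o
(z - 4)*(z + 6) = z^2 + 2*z - 24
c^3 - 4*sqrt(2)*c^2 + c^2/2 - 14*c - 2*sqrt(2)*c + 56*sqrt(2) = (c - 7/2)*(c + 4)*(c - 4*sqrt(2))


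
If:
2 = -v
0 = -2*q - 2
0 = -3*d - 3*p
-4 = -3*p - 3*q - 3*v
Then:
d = -13/3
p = 13/3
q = -1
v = -2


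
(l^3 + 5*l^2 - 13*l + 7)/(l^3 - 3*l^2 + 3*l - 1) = (l + 7)/(l - 1)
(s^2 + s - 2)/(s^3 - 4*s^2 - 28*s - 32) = (s - 1)/(s^2 - 6*s - 16)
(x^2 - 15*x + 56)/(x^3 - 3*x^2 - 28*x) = (x - 8)/(x*(x + 4))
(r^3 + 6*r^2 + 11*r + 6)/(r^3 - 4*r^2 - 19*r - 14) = (r + 3)/(r - 7)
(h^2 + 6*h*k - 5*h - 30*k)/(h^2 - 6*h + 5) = (h + 6*k)/(h - 1)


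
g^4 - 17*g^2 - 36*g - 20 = (g - 5)*(g + 1)*(g + 2)^2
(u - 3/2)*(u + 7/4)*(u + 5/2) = u^3 + 11*u^2/4 - 2*u - 105/16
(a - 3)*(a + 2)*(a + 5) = a^3 + 4*a^2 - 11*a - 30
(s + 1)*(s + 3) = s^2 + 4*s + 3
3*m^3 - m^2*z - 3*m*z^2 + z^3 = (-3*m + z)*(-m + z)*(m + z)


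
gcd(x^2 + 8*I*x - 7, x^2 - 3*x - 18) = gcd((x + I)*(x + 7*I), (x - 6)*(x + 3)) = 1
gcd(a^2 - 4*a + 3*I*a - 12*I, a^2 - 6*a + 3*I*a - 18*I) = a + 3*I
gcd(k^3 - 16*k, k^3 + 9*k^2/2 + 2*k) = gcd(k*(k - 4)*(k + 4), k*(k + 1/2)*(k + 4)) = k^2 + 4*k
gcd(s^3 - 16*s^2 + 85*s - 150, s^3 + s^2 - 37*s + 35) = s - 5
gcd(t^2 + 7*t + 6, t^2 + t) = t + 1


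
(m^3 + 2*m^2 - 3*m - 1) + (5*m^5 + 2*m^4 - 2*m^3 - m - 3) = 5*m^5 + 2*m^4 - m^3 + 2*m^2 - 4*m - 4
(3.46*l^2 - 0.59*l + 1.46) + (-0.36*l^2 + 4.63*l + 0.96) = 3.1*l^2 + 4.04*l + 2.42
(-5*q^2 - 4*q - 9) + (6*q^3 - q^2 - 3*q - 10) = 6*q^3 - 6*q^2 - 7*q - 19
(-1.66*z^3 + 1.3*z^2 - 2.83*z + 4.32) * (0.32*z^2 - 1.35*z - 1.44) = -0.5312*z^5 + 2.657*z^4 - 0.270200000000001*z^3 + 3.3309*z^2 - 1.7568*z - 6.2208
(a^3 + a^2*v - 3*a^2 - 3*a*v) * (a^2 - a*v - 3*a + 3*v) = a^5 - 6*a^4 - a^3*v^2 + 9*a^3 + 6*a^2*v^2 - 9*a*v^2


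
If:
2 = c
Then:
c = 2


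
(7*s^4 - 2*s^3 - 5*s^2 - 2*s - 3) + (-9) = 7*s^4 - 2*s^3 - 5*s^2 - 2*s - 12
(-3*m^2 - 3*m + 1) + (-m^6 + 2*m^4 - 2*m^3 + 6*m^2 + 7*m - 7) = -m^6 + 2*m^4 - 2*m^3 + 3*m^2 + 4*m - 6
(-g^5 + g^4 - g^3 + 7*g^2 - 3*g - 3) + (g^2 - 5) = -g^5 + g^4 - g^3 + 8*g^2 - 3*g - 8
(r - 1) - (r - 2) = 1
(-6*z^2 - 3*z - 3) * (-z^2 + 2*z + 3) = 6*z^4 - 9*z^3 - 21*z^2 - 15*z - 9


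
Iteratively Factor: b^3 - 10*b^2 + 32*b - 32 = (b - 4)*(b^2 - 6*b + 8) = (b - 4)*(b - 2)*(b - 4)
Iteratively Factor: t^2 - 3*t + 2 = (t - 2)*(t - 1)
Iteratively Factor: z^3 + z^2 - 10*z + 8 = (z - 2)*(z^2 + 3*z - 4) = (z - 2)*(z - 1)*(z + 4)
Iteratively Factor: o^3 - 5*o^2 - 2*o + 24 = (o - 3)*(o^2 - 2*o - 8) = (o - 3)*(o + 2)*(o - 4)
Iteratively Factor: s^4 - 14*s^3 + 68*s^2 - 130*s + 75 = (s - 5)*(s^3 - 9*s^2 + 23*s - 15) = (s - 5)*(s - 3)*(s^2 - 6*s + 5) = (s - 5)*(s - 3)*(s - 1)*(s - 5)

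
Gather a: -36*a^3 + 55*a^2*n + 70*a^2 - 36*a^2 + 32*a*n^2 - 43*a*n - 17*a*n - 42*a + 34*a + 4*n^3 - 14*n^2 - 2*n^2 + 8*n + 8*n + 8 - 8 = -36*a^3 + a^2*(55*n + 34) + a*(32*n^2 - 60*n - 8) + 4*n^3 - 16*n^2 + 16*n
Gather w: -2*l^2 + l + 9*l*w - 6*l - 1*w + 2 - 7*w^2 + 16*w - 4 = -2*l^2 - 5*l - 7*w^2 + w*(9*l + 15) - 2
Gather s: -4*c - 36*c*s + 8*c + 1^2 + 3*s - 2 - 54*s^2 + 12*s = 4*c - 54*s^2 + s*(15 - 36*c) - 1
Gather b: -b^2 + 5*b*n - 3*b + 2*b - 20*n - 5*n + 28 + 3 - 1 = -b^2 + b*(5*n - 1) - 25*n + 30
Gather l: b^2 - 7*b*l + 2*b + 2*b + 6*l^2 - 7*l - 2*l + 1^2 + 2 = b^2 + 4*b + 6*l^2 + l*(-7*b - 9) + 3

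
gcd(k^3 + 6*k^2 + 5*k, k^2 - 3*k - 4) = k + 1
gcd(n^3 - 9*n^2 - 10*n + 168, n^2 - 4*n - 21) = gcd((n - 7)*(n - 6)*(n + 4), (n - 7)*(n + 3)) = n - 7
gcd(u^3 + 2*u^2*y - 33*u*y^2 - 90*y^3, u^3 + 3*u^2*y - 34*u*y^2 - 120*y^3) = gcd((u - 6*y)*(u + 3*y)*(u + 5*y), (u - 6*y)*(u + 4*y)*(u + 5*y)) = -u^2 + u*y + 30*y^2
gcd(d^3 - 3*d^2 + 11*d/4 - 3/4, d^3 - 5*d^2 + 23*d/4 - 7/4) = d^2 - 3*d/2 + 1/2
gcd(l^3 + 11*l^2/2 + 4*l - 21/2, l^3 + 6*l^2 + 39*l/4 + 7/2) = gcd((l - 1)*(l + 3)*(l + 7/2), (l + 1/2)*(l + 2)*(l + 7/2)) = l + 7/2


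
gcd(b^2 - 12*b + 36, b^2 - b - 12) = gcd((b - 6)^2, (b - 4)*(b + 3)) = 1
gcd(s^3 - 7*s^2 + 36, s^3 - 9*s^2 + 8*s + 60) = s^2 - 4*s - 12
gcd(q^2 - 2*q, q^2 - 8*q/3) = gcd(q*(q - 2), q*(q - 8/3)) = q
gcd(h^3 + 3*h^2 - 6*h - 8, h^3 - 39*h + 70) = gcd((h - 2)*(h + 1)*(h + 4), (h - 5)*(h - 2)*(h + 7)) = h - 2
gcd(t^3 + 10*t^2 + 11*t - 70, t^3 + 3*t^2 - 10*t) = t^2 + 3*t - 10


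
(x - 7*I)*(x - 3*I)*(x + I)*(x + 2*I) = x^4 - 7*I*x^3 + 7*x^2 - 43*I*x + 42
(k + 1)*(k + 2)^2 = k^3 + 5*k^2 + 8*k + 4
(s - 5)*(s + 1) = s^2 - 4*s - 5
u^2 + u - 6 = (u - 2)*(u + 3)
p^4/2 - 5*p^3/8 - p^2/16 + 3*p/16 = p*(p/2 + 1/4)*(p - 1)*(p - 3/4)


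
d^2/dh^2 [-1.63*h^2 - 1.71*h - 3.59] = -3.26000000000000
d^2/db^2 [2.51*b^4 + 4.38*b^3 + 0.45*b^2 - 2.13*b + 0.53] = 30.12*b^2 + 26.28*b + 0.9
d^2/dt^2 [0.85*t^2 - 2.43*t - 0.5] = 1.70000000000000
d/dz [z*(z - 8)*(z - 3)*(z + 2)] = 4*z^3 - 27*z^2 + 4*z + 48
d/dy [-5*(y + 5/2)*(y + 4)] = -10*y - 65/2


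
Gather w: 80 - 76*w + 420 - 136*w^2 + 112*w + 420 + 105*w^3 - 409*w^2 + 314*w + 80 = 105*w^3 - 545*w^2 + 350*w + 1000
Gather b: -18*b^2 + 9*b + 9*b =-18*b^2 + 18*b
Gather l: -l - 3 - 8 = -l - 11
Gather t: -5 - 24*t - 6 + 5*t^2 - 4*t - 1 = 5*t^2 - 28*t - 12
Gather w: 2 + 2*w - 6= 2*w - 4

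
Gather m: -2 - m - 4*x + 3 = -m - 4*x + 1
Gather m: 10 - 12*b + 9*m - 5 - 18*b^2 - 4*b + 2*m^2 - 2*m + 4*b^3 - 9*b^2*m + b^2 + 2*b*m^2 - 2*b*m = 4*b^3 - 17*b^2 - 16*b + m^2*(2*b + 2) + m*(-9*b^2 - 2*b + 7) + 5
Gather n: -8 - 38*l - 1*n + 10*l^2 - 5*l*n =10*l^2 - 38*l + n*(-5*l - 1) - 8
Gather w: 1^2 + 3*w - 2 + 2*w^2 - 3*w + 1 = 2*w^2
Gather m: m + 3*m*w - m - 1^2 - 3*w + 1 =3*m*w - 3*w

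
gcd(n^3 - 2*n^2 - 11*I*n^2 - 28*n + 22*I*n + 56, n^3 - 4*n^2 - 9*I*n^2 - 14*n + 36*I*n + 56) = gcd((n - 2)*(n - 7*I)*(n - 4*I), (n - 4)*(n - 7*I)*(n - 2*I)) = n - 7*I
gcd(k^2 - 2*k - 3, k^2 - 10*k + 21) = k - 3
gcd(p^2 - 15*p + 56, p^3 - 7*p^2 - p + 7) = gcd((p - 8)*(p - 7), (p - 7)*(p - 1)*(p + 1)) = p - 7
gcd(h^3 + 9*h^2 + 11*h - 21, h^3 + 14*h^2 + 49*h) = h + 7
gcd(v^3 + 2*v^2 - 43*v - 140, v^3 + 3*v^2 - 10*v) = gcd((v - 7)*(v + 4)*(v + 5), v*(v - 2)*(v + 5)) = v + 5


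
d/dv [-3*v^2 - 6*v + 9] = -6*v - 6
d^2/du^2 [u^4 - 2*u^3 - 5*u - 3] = 12*u*(u - 1)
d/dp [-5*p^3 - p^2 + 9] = p*(-15*p - 2)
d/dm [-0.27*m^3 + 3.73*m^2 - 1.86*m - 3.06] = -0.81*m^2 + 7.46*m - 1.86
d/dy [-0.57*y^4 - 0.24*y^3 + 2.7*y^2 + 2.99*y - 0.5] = -2.28*y^3 - 0.72*y^2 + 5.4*y + 2.99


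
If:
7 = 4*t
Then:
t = 7/4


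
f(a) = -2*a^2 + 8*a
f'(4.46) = -9.84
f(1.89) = 7.98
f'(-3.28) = 21.12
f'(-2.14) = 16.56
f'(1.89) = 0.44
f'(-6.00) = 32.00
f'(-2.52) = 18.08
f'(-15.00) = 68.00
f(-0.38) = -3.33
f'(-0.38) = 9.52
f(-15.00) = -570.00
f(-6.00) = -120.00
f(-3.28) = -47.76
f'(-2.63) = 18.52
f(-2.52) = -32.86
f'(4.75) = -11.00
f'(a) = 8 - 4*a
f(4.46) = -4.10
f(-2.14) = -26.28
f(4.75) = -7.12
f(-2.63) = -34.87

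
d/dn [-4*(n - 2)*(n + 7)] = -8*n - 20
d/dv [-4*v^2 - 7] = -8*v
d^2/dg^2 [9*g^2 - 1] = 18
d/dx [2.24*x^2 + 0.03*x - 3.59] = 4.48*x + 0.03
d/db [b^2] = 2*b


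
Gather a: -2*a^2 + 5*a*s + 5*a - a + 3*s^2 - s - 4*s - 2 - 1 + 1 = -2*a^2 + a*(5*s + 4) + 3*s^2 - 5*s - 2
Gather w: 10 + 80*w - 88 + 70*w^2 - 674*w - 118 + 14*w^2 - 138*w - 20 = 84*w^2 - 732*w - 216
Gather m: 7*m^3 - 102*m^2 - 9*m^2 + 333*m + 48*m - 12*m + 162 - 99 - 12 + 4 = 7*m^3 - 111*m^2 + 369*m + 55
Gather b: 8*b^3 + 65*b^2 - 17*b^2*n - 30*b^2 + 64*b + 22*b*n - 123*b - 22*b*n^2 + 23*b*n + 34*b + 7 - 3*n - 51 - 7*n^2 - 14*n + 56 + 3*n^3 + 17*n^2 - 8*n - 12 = 8*b^3 + b^2*(35 - 17*n) + b*(-22*n^2 + 45*n - 25) + 3*n^3 + 10*n^2 - 25*n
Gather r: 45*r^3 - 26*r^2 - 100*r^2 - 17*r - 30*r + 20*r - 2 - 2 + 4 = 45*r^3 - 126*r^2 - 27*r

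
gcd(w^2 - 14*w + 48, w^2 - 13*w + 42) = w - 6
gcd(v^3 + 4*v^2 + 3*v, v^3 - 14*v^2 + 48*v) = v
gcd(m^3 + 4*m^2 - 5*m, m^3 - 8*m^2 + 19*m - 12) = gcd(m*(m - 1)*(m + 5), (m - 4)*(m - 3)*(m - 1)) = m - 1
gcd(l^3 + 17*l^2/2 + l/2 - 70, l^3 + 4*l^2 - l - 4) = l + 4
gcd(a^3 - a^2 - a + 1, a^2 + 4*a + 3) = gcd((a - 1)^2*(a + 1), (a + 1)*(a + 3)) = a + 1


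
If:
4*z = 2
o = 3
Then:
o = 3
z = 1/2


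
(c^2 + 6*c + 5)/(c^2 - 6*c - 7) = (c + 5)/(c - 7)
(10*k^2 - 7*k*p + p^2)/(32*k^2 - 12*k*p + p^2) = (10*k^2 - 7*k*p + p^2)/(32*k^2 - 12*k*p + p^2)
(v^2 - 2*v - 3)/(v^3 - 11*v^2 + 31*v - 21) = (v + 1)/(v^2 - 8*v + 7)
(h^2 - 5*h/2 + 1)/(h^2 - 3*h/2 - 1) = (2*h - 1)/(2*h + 1)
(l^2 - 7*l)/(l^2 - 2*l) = (l - 7)/(l - 2)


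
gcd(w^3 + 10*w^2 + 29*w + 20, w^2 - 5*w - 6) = w + 1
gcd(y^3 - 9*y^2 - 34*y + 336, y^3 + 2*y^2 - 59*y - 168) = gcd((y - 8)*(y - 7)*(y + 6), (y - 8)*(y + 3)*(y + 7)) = y - 8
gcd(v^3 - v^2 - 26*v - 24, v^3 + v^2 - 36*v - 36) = v^2 - 5*v - 6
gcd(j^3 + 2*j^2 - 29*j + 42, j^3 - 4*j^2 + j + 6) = j^2 - 5*j + 6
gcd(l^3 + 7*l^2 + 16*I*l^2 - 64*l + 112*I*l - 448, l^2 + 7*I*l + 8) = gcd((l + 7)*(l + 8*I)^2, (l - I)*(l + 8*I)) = l + 8*I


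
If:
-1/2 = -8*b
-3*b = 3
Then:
No Solution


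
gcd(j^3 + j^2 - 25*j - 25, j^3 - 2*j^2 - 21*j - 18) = j + 1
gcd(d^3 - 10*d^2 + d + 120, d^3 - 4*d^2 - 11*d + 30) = d^2 - 2*d - 15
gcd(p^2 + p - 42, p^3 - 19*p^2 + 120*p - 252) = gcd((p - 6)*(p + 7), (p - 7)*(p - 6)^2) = p - 6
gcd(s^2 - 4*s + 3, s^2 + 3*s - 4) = s - 1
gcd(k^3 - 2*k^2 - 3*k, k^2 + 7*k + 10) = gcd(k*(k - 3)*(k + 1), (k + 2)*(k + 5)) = 1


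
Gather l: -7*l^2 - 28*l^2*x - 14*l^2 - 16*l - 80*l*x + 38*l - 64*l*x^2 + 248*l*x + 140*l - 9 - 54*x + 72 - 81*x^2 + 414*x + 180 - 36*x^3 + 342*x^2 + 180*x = l^2*(-28*x - 21) + l*(-64*x^2 + 168*x + 162) - 36*x^3 + 261*x^2 + 540*x + 243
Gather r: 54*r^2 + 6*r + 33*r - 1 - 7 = 54*r^2 + 39*r - 8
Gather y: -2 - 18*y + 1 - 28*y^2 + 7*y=-28*y^2 - 11*y - 1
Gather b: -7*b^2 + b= -7*b^2 + b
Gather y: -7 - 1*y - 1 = -y - 8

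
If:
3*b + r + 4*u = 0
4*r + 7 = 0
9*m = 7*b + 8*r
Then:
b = 7/12 - 4*u/3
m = -28*u/27 - 119/108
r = -7/4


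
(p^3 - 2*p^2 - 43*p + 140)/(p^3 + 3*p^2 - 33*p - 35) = (p - 4)/(p + 1)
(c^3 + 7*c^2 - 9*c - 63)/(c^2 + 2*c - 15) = (c^2 + 10*c + 21)/(c + 5)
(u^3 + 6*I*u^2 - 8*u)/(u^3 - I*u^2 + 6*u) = (u + 4*I)/(u - 3*I)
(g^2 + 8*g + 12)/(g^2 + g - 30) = (g + 2)/(g - 5)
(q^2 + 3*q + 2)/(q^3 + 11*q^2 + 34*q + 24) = (q + 2)/(q^2 + 10*q + 24)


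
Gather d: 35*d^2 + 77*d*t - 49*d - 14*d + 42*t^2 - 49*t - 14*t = 35*d^2 + d*(77*t - 63) + 42*t^2 - 63*t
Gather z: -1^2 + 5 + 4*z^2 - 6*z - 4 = 4*z^2 - 6*z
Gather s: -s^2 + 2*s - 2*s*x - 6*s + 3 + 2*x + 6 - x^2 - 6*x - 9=-s^2 + s*(-2*x - 4) - x^2 - 4*x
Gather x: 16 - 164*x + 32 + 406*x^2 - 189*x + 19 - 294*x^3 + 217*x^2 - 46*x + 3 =-294*x^3 + 623*x^2 - 399*x + 70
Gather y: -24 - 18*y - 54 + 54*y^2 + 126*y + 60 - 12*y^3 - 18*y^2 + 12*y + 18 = -12*y^3 + 36*y^2 + 120*y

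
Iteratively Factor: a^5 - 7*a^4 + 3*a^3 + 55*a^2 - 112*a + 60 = (a + 3)*(a^4 - 10*a^3 + 33*a^2 - 44*a + 20) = (a - 2)*(a + 3)*(a^3 - 8*a^2 + 17*a - 10) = (a - 2)^2*(a + 3)*(a^2 - 6*a + 5) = (a - 2)^2*(a - 1)*(a + 3)*(a - 5)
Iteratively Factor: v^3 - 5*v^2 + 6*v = (v - 2)*(v^2 - 3*v) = (v - 3)*(v - 2)*(v)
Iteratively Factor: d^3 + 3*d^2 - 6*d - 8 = (d + 4)*(d^2 - d - 2) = (d - 2)*(d + 4)*(d + 1)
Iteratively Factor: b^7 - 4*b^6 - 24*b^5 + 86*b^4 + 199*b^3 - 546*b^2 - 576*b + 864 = (b + 3)*(b^6 - 7*b^5 - 3*b^4 + 95*b^3 - 86*b^2 - 288*b + 288) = (b + 3)^2*(b^5 - 10*b^4 + 27*b^3 + 14*b^2 - 128*b + 96) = (b - 1)*(b + 3)^2*(b^4 - 9*b^3 + 18*b^2 + 32*b - 96) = (b - 4)*(b - 1)*(b + 3)^2*(b^3 - 5*b^2 - 2*b + 24) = (b - 4)^2*(b - 1)*(b + 3)^2*(b^2 - b - 6) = (b - 4)^2*(b - 3)*(b - 1)*(b + 3)^2*(b + 2)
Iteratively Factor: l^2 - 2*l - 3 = (l + 1)*(l - 3)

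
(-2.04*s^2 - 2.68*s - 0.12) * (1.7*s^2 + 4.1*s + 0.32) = -3.468*s^4 - 12.92*s^3 - 11.8448*s^2 - 1.3496*s - 0.0384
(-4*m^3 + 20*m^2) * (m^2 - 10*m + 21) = -4*m^5 + 60*m^4 - 284*m^3 + 420*m^2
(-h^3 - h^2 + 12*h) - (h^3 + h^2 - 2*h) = -2*h^3 - 2*h^2 + 14*h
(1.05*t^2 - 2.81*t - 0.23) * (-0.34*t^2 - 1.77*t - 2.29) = -0.357*t^4 - 0.9031*t^3 + 2.6474*t^2 + 6.842*t + 0.5267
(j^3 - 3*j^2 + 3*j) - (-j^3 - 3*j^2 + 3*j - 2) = 2*j^3 + 2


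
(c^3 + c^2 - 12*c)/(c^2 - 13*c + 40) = c*(c^2 + c - 12)/(c^2 - 13*c + 40)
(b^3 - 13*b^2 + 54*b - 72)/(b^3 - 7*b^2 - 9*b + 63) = (b^2 - 10*b + 24)/(b^2 - 4*b - 21)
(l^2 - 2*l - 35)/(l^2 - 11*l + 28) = (l + 5)/(l - 4)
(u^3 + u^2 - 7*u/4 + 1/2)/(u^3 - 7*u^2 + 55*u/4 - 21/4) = (2*u^2 + 3*u - 2)/(2*u^2 - 13*u + 21)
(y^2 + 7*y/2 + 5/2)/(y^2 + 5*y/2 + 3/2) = (2*y + 5)/(2*y + 3)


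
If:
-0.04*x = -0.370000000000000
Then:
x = 9.25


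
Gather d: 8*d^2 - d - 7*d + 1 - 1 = 8*d^2 - 8*d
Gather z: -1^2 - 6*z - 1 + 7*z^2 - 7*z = 7*z^2 - 13*z - 2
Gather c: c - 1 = c - 1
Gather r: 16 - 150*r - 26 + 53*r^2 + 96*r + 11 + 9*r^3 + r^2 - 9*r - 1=9*r^3 + 54*r^2 - 63*r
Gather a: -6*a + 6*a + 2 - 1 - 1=0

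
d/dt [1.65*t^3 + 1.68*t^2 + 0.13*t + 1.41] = 4.95*t^2 + 3.36*t + 0.13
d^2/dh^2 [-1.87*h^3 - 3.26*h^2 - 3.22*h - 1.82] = -11.22*h - 6.52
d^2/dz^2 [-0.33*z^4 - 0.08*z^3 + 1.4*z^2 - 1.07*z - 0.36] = -3.96*z^2 - 0.48*z + 2.8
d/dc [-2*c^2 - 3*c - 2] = -4*c - 3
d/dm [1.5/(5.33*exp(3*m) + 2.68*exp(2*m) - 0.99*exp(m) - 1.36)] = (-23.985*exp(2*m) - 8.04*exp(m) + 1.485)*exp(m)/(5.33*exp(3*m) + 2.68*exp(2*m) - 0.99*exp(m) - 1.36)^2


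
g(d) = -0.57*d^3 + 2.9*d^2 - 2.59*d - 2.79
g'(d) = -1.71*d^2 + 5.8*d - 2.59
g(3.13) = 0.04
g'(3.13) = -1.19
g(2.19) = -0.54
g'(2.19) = 1.91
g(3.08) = 0.09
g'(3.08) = -0.95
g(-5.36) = 182.18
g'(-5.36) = -82.81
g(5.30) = -19.92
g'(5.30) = -19.88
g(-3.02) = 47.18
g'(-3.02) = -35.70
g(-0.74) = 0.95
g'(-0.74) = -7.82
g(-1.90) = 16.51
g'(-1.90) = -19.78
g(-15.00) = 2612.31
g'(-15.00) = -474.34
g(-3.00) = 46.47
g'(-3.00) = -35.38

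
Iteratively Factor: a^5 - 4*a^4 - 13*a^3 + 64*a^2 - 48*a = (a + 4)*(a^4 - 8*a^3 + 19*a^2 - 12*a) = (a - 1)*(a + 4)*(a^3 - 7*a^2 + 12*a) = (a - 4)*(a - 1)*(a + 4)*(a^2 - 3*a) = (a - 4)*(a - 3)*(a - 1)*(a + 4)*(a)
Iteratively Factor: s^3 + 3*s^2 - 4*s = (s + 4)*(s^2 - s) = s*(s + 4)*(s - 1)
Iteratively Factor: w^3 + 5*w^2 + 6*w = (w + 2)*(w^2 + 3*w) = (w + 2)*(w + 3)*(w)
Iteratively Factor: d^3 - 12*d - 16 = (d + 2)*(d^2 - 2*d - 8) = (d - 4)*(d + 2)*(d + 2)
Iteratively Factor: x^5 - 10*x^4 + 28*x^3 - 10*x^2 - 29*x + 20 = (x - 1)*(x^4 - 9*x^3 + 19*x^2 + 9*x - 20) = (x - 1)^2*(x^3 - 8*x^2 + 11*x + 20) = (x - 1)^2*(x + 1)*(x^2 - 9*x + 20) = (x - 4)*(x - 1)^2*(x + 1)*(x - 5)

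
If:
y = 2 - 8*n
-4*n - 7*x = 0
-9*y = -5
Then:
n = 13/72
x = -13/126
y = 5/9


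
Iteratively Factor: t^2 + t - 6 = (t + 3)*(t - 2)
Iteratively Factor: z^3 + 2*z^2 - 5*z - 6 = (z + 1)*(z^2 + z - 6) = (z - 2)*(z + 1)*(z + 3)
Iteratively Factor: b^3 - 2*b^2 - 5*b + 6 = (b - 1)*(b^2 - b - 6) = (b - 3)*(b - 1)*(b + 2)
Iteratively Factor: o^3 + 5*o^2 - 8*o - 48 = (o + 4)*(o^2 + o - 12) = (o + 4)^2*(o - 3)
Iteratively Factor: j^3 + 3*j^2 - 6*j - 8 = (j + 1)*(j^2 + 2*j - 8) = (j - 2)*(j + 1)*(j + 4)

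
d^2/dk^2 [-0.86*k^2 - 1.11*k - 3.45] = -1.72000000000000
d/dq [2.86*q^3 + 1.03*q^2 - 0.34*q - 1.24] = 8.58*q^2 + 2.06*q - 0.34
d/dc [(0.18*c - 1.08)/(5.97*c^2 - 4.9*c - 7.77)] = (-1.0746*c^2 + 12.8952*c - 6.6906)/(35.6409*c^4 - 58.506*c^3 - 68.7638*c^2 + 76.146*c + 60.3729)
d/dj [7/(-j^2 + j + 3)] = 7*(2*j - 1)/(-j^2 + j + 3)^2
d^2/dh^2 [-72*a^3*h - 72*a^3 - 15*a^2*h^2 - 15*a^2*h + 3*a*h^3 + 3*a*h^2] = 6*a*(-5*a + 3*h + 1)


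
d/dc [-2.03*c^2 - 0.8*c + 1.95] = -4.06*c - 0.8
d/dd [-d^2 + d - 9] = 1 - 2*d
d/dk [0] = 0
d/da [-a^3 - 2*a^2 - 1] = a*(-3*a - 4)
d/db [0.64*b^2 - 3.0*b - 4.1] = 1.28*b - 3.0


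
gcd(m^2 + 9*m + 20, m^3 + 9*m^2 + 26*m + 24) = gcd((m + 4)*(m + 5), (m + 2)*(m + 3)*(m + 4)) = m + 4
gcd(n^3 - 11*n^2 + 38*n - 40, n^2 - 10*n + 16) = n - 2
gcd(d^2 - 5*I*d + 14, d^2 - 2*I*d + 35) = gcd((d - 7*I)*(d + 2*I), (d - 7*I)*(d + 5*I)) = d - 7*I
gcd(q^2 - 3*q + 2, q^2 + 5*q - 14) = q - 2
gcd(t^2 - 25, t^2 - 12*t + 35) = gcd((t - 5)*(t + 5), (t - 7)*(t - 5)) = t - 5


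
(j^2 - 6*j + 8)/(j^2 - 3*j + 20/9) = 9*(j^2 - 6*j + 8)/(9*j^2 - 27*j + 20)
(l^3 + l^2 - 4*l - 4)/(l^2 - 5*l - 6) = (l^2 - 4)/(l - 6)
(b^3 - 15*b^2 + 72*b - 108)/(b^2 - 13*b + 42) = (b^2 - 9*b + 18)/(b - 7)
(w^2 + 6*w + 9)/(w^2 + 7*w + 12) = (w + 3)/(w + 4)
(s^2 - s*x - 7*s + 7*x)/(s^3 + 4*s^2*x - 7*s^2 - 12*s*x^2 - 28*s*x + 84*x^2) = (-s + x)/(-s^2 - 4*s*x + 12*x^2)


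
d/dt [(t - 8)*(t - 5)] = 2*t - 13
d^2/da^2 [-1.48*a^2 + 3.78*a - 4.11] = -2.96000000000000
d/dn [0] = 0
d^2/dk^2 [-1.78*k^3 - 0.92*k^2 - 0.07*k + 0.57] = -10.68*k - 1.84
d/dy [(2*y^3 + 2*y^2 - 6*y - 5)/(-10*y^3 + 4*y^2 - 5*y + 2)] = (28*y^4 - 140*y^3 - 124*y^2 + 48*y - 37)/(100*y^6 - 80*y^5 + 116*y^4 - 80*y^3 + 41*y^2 - 20*y + 4)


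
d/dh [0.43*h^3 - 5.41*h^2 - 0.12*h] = 1.29*h^2 - 10.82*h - 0.12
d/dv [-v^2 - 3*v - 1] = -2*v - 3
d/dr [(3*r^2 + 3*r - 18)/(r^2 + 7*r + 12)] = 18/(r^2 + 8*r + 16)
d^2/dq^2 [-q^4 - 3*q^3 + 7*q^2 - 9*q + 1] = -12*q^2 - 18*q + 14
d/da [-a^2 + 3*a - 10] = 3 - 2*a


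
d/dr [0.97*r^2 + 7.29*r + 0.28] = 1.94*r + 7.29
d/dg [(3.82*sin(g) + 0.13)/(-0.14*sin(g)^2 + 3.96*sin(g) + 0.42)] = (0.5348*sin(g)^2 + 0.0364000000000004*sin(g) + 1.0896)*cos(g)/(0.0196*sin(g)^4 - 1.1088*sin(g)^3 + 15.564*sin(g)^2 + 3.3264*sin(g) + 0.1764)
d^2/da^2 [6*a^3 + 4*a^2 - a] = 36*a + 8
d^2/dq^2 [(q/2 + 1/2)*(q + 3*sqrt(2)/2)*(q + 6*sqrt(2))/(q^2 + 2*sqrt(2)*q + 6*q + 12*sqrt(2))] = (-55*sqrt(2)*q^3 + 52*q^3 - 684*q^2 + 360*sqrt(2)*q^2 - 1080*sqrt(2)*q + 1296*q - 1728 + 1440*sqrt(2))/(2*(q^6 + 6*sqrt(2)*q^5 + 18*q^5 + 132*q^4 + 108*sqrt(2)*q^4 + 648*q^3 + 664*sqrt(2)*q^3 + 1584*sqrt(2)*q^2 + 2592*q^2 + 1728*sqrt(2)*q + 5184*q + 3456*sqrt(2)))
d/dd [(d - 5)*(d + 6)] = 2*d + 1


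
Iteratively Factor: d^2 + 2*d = (d + 2)*(d)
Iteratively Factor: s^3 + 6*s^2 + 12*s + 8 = (s + 2)*(s^2 + 4*s + 4) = (s + 2)^2*(s + 2)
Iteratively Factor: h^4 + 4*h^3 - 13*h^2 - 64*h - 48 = (h + 3)*(h^3 + h^2 - 16*h - 16) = (h - 4)*(h + 3)*(h^2 + 5*h + 4) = (h - 4)*(h + 1)*(h + 3)*(h + 4)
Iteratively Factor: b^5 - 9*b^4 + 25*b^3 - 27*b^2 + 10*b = (b - 1)*(b^4 - 8*b^3 + 17*b^2 - 10*b) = (b - 1)^2*(b^3 - 7*b^2 + 10*b) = b*(b - 1)^2*(b^2 - 7*b + 10) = b*(b - 2)*(b - 1)^2*(b - 5)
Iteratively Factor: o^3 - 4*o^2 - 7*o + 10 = (o + 2)*(o^2 - 6*o + 5) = (o - 1)*(o + 2)*(o - 5)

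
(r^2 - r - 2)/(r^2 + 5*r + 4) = (r - 2)/(r + 4)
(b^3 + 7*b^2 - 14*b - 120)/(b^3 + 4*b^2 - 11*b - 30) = (b^2 + 2*b - 24)/(b^2 - b - 6)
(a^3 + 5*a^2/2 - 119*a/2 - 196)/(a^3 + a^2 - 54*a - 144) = (2*a^2 + 21*a + 49)/(2*(a^2 + 9*a + 18))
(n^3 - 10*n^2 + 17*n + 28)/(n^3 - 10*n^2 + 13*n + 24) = (n^2 - 11*n + 28)/(n^2 - 11*n + 24)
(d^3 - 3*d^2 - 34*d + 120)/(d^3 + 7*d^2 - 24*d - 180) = (d - 4)/(d + 6)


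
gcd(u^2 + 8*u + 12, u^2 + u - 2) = u + 2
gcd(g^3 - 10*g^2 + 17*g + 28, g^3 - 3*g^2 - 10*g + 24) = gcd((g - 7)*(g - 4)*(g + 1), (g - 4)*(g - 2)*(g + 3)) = g - 4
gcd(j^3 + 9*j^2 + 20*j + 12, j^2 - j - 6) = j + 2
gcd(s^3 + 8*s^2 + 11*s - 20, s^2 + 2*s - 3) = s - 1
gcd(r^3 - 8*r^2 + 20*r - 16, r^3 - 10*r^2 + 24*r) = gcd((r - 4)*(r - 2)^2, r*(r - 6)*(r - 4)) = r - 4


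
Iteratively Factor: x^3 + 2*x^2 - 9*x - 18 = (x + 3)*(x^2 - x - 6) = (x - 3)*(x + 3)*(x + 2)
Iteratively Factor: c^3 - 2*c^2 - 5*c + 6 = (c + 2)*(c^2 - 4*c + 3) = (c - 3)*(c + 2)*(c - 1)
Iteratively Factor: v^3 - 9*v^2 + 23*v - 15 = (v - 1)*(v^2 - 8*v + 15) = (v - 5)*(v - 1)*(v - 3)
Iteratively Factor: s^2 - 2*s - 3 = (s + 1)*(s - 3)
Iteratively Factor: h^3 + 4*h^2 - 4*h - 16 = (h - 2)*(h^2 + 6*h + 8) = (h - 2)*(h + 2)*(h + 4)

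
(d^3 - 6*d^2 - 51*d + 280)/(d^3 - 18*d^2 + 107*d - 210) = (d^2 - d - 56)/(d^2 - 13*d + 42)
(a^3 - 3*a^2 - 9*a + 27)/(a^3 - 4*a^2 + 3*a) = (a^2 - 9)/(a*(a - 1))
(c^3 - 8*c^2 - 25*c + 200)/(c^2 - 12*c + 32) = (c^2 - 25)/(c - 4)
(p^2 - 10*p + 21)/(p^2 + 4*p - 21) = (p - 7)/(p + 7)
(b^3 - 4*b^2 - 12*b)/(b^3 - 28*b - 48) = b/(b + 4)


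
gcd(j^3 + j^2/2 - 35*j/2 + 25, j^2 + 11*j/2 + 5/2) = j + 5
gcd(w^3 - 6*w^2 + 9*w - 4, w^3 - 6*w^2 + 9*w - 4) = w^3 - 6*w^2 + 9*w - 4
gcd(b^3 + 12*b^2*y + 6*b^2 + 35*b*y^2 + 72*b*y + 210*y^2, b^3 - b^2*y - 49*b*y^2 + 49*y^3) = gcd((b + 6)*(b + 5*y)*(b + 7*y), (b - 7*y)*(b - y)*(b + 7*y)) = b + 7*y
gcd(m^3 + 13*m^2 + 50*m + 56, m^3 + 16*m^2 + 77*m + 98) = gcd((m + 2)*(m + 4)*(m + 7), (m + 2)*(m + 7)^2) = m^2 + 9*m + 14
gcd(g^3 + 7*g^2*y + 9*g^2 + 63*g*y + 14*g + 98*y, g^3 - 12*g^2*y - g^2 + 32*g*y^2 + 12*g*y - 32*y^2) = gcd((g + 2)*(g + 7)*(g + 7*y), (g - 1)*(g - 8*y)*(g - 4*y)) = 1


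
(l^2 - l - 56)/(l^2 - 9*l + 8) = (l + 7)/(l - 1)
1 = 1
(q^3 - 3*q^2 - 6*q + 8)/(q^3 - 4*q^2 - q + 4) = (q + 2)/(q + 1)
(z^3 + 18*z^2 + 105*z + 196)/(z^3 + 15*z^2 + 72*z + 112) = (z + 7)/(z + 4)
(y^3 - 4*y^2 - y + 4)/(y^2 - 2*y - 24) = (-y^3 + 4*y^2 + y - 4)/(-y^2 + 2*y + 24)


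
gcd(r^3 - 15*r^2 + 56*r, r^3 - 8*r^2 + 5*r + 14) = r - 7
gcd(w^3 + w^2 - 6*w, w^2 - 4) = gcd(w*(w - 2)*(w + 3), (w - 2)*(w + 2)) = w - 2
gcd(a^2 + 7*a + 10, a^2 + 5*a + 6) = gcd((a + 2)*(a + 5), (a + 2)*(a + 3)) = a + 2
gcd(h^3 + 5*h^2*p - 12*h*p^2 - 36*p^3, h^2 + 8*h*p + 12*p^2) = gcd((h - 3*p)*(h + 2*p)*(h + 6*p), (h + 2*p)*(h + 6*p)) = h^2 + 8*h*p + 12*p^2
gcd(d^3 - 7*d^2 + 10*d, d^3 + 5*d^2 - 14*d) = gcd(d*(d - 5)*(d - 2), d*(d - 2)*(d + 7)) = d^2 - 2*d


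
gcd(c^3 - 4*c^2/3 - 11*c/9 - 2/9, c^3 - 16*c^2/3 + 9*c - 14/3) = c - 2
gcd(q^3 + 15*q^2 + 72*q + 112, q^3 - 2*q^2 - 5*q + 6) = 1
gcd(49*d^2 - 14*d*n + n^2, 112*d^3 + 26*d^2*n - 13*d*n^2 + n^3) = 7*d - n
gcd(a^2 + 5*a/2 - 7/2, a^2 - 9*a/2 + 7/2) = a - 1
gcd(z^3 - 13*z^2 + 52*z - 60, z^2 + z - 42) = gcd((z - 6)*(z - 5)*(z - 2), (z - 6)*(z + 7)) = z - 6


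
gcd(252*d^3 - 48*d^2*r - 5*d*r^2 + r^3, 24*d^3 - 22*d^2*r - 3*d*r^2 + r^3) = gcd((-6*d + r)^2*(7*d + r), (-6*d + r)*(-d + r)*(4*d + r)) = -6*d + r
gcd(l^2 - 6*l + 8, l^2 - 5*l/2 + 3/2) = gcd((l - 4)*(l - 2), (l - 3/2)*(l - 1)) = 1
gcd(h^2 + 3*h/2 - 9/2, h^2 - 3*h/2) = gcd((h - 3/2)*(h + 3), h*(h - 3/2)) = h - 3/2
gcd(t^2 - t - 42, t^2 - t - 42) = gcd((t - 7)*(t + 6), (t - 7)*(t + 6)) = t^2 - t - 42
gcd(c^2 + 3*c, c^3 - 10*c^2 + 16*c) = c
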